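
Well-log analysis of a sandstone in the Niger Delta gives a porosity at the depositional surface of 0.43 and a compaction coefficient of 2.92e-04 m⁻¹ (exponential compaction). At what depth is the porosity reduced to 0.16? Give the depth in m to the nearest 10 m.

Working in km (1 km = 1000 m; k in km⁻¹ = k in m⁻¹ × 1000):
Invert Athy's law: Z = ln(phi₀/phi) / k
Z = ln(0.43/0.16) / 0.292 = ln(2.688) / 0.292 = 0.9886 / 0.292 = 3.386 km

3390 m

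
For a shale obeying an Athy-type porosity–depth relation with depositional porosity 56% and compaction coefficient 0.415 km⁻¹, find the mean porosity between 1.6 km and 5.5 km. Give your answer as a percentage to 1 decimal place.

14.3%

⟨phi⟩ = (1/(Z₂−Z₁)) ∫ phi₀ e^(−βZ) dZ = phi₀·(e^(−β·Z₁) − e^(−β·Z₂)) / (β·(Z₂−Z₁))
e^(−0.415×1.6) = 0.5148; e^(−0.415×5.5) = 0.1020
⟨phi⟩ = 0.56 × (0.5148 − 0.1020) / (0.415 × 3.9) = 0.56 × 0.2550 = 0.1428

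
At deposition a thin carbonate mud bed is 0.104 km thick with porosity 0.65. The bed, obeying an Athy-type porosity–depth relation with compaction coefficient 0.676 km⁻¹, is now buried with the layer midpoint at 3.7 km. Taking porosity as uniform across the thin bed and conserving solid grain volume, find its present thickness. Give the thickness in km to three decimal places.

Porosity at 3.7 km: φ = 0.65·exp(−0.676×3.7) = 0.0533
Solid-volume conservation: h(1−φ) = h₀(1−φ₀) ⇒ h = h₀·(1−φ₀)/(1−φ)
h = 0.104 × (1 − 0.65)/(1 − 0.0533) = 0.104 × 0.3697 = 0.0384 km

0.038 km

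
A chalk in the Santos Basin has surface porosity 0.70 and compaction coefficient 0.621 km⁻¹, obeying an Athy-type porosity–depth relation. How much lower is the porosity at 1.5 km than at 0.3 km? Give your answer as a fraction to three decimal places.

0.305

φ(0.3) = 0.7·e^(−0.621×0.3) = 0.5810
φ(1.5) = 0.7·e^(−0.621×1.5) = 0.2758
Δφ = 0.5810 − 0.2758 = 0.3052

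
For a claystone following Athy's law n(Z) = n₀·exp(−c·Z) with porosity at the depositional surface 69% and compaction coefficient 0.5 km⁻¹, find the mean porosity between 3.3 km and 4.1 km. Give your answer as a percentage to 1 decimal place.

⟨n⟩ = (1/(Z₂−Z₁)) ∫ n₀ e^(−cZ) dZ = n₀·(e^(−c·Z₁) − e^(−c·Z₂)) / (c·(Z₂−Z₁))
e^(−0.5×3.3) = 0.1920; e^(−0.5×4.1) = 0.1287
⟨n⟩ = 0.69 × (0.1920 − 0.1287) / (0.5 × 0.8) = 0.69 × 0.1583 = 0.1092

10.9%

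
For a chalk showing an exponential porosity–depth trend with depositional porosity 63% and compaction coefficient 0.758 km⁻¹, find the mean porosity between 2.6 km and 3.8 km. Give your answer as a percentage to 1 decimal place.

⟨phi⟩ = (1/(Z₂−Z₁)) ∫ phi₀ e^(−βZ) dZ = phi₀·(e^(−β·Z₁) − e^(−β·Z₂)) / (β·(Z₂−Z₁))
e^(−0.758×2.6) = 0.1393; e^(−0.758×3.8) = 0.0561
⟨phi⟩ = 0.63 × (0.1393 − 0.0561) / (0.758 × 1.2) = 0.63 × 0.0915 = 0.0576

5.8%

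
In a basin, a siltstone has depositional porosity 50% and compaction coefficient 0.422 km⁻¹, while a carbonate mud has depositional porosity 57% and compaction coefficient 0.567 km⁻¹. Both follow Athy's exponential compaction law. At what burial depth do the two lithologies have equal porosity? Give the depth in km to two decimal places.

0.90 km

Set φ₀ₐ e^(−βₐd) = φ₀ᵦ e^(−βᵦd) ⇒ ln(φ₀ₐ/φ₀ᵦ) = (βₐ − βᵦ)·d
d = ln(0.5/0.57) / (0.422 − 0.567) = -0.1310 / -0.145 = 0.904 km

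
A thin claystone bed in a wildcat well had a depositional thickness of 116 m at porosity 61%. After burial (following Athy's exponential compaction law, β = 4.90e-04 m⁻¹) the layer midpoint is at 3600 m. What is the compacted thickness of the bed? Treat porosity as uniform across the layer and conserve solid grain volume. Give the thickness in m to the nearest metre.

51 m

Working in km (1 km = 1000 m; β in km⁻¹ = β in m⁻¹ × 1000):
Porosity at 3.6 km: n = 0.61·exp(−0.49×3.6) = 0.1045
Solid-volume conservation: h(1−n) = h₀(1−n₀) ⇒ h = h₀·(1−n₀)/(1−n)
h = 0.116 × (1 − 0.61)/(1 − 0.1045) = 0.116 × 0.4355 = 0.0505 km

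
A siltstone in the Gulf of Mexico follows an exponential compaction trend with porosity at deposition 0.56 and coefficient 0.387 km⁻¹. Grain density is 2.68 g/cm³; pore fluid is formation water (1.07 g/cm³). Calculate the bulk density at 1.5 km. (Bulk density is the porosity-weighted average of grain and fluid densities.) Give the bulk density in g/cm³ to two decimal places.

2.18 g/cm³

Porosity at depth: n = 0.56·exp(−0.387×1.5) = 0.56×0.5596 = 0.3134
Bulk density: ρ_b = (1−n)ρ_g + n·ρ_f = 0.6866×2.68 + 0.3134×1.07
       = 1.840 + 0.335 = 2.175 g/cm³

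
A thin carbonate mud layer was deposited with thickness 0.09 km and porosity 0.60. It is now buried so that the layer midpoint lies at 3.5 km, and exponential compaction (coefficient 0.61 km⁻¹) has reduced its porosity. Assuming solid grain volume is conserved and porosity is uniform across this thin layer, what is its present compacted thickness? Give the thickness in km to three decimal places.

Porosity at 3.5 km: φ = 0.6·exp(−0.61×3.5) = 0.0709
Solid-volume conservation: h(1−φ) = h₀(1−φ₀) ⇒ h = h₀·(1−φ₀)/(1−φ)
h = 0.09 × (1 − 0.6)/(1 − 0.0709) = 0.09 × 0.4305 = 0.0387 km

0.039 km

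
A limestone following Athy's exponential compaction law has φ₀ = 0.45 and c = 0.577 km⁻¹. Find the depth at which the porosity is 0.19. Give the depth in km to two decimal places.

Invert Athy's law: Z = ln(φ₀/φ) / c
Z = ln(0.45/0.19) / 0.577 = ln(2.368) / 0.577 = 0.8622 / 0.577 = 1.494 km

1.49 km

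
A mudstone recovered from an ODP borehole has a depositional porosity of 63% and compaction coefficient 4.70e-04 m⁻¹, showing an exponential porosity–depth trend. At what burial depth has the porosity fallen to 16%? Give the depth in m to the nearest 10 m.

2920 m

Working in km (1 km = 1000 m; c in km⁻¹ = c in m⁻¹ × 1000):
Invert Athy's law: Z = ln(phi₀/phi) / c
Z = ln(0.63/0.16) / 0.47 = ln(3.938) / 0.47 = 1.3705 / 0.47 = 2.916 km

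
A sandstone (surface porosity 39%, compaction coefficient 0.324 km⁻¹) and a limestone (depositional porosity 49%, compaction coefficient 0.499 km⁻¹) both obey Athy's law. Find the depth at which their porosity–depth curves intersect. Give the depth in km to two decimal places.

Set φ₀ₐ e^(−βₐz) = φ₀ᵦ e^(−βᵦz) ⇒ ln(φ₀ₐ/φ₀ᵦ) = (βₐ − βᵦ)·z
z = ln(0.39/0.49) / (0.324 − 0.499) = -0.2283 / -0.175 = 1.304 km

1.30 km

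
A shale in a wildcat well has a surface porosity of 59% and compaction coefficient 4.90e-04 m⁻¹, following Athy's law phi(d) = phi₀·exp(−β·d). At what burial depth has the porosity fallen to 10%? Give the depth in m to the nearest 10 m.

Working in km (1 km = 1000 m; β in km⁻¹ = β in m⁻¹ × 1000):
Invert Athy's law: d = ln(phi₀/phi) / β
d = ln(0.59/0.1) / 0.49 = ln(5.9) / 0.49 = 1.7750 / 0.49 = 3.622 km

3620 m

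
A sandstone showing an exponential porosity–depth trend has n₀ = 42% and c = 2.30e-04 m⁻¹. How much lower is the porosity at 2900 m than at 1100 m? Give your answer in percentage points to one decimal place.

Working in km (1 km = 1000 m; c in km⁻¹ = c in m⁻¹ × 1000):
n(1.1) = 0.42·e^(−0.23×1.1) = 0.3261
n(2.9) = 0.42·e^(−0.23×2.9) = 0.2156
Δn = 0.3261 − 0.2156 = 0.1106

11.1 percentage points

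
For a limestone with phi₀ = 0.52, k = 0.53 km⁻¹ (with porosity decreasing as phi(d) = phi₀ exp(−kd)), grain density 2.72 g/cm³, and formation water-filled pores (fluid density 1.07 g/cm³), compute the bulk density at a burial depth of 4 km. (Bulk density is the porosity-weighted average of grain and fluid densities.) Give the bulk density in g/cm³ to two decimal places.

Porosity at depth: phi = 0.52·exp(−0.53×4) = 0.52×0.1200 = 0.0624
Bulk density: ρ_b = (1−phi)ρ_g + phi·ρ_f = 0.9376×2.72 + 0.0624×1.07
       = 2.550 + 0.067 = 2.617 g/cm³

2.62 g/cm³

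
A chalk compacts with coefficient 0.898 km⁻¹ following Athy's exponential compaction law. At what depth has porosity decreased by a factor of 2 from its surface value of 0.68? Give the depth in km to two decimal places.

0.77 km

phi/phi₀ = 1/2 ⇒ exp(−c·d) = 1/2 ⇒ d = ln(2) / c
d = 0.6931 / 0.898 = 0.772 km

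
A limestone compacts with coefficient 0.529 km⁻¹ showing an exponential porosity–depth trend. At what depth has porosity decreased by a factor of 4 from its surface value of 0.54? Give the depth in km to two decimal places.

2.62 km

φ/φ₀ = 1/4 ⇒ exp(−k·Z) = 1/4 ⇒ Z = ln(4) / k
Z = 1.3863 / 0.529 = 2.621 km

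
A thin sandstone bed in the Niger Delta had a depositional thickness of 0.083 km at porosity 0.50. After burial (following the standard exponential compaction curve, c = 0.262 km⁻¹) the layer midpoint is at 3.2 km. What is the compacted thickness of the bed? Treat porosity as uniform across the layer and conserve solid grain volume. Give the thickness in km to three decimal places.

Porosity at 3.2 km: φ = 0.5·exp(−0.262×3.2) = 0.2162
Solid-volume conservation: h(1−φ) = h₀(1−φ₀) ⇒ h = h₀·(1−φ₀)/(1−φ)
h = 0.083 × (1 − 0.5)/(1 − 0.2162) = 0.083 × 0.6379 = 0.0529 km

0.053 km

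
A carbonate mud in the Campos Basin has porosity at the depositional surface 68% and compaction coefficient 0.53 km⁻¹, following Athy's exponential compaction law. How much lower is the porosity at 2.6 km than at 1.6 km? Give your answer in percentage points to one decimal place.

12.0 percentage points

n(1.6) = 0.68·e^(−0.53×1.6) = 0.2912
n(2.6) = 0.68·e^(−0.53×2.6) = 0.1714
Δn = 0.2912 − 0.1714 = 0.1198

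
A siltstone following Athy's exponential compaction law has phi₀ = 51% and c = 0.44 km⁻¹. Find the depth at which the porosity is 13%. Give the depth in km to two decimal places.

3.11 km

Invert Athy's law: Z = ln(phi₀/phi) / c
Z = ln(0.51/0.13) / 0.44 = ln(3.923) / 0.44 = 1.3669 / 0.44 = 3.107 km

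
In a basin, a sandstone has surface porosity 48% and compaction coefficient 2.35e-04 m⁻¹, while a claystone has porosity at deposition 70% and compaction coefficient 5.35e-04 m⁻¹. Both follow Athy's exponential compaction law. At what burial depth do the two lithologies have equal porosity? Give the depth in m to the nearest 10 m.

1260 m

Working in km (1 km = 1000 m; β in km⁻¹ = β in m⁻¹ × 1000):
Set n₀ₐ e^(−βₐz) = n₀ᵦ e^(−βᵦz) ⇒ ln(n₀ₐ/n₀ᵦ) = (βₐ − βᵦ)·z
z = ln(0.48/0.7) / (0.235 − 0.535) = -0.3773 / -0.3 = 1.258 km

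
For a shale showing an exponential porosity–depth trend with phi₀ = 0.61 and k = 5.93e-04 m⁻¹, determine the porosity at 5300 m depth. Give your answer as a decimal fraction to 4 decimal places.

0.0263

Working in km (1 km = 1000 m; k in km⁻¹ = k in m⁻¹ × 1000):
phi = phi₀·exp(−k·d) = 0.61 × exp(−0.593 × 5.3) = 0.61 × exp(−3.143)
  = 0.61 × 0.0432 = 0.0263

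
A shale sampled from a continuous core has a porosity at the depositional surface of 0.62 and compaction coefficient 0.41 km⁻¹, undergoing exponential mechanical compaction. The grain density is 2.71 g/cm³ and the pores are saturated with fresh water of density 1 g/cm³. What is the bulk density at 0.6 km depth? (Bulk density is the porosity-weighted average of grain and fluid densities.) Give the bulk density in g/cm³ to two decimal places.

1.88 g/cm³

Porosity at depth: phi = 0.62·exp(−0.41×0.6) = 0.62×0.7819 = 0.4848
Bulk density: ρ_b = (1−phi)ρ_g + phi·ρ_f = 0.5152×2.71 + 0.4848×1
       = 1.396 + 0.485 = 1.881 g/cm³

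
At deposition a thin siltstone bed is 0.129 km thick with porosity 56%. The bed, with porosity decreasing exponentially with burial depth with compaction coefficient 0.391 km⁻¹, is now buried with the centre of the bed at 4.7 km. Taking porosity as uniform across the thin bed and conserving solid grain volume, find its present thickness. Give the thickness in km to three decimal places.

0.062 km

Porosity at 4.7 km: phi = 0.56·exp(−0.391×4.7) = 0.0891
Solid-volume conservation: h(1−phi) = h₀(1−phi₀) ⇒ h = h₀·(1−phi₀)/(1−phi)
h = 0.129 × (1 − 0.56)/(1 − 0.0891) = 0.129 × 0.4831 = 0.0623 km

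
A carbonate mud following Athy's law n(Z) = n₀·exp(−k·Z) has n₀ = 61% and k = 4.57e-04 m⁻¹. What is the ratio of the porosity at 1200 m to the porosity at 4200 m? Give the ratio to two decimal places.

Working in km (1 km = 1000 m; k in km⁻¹ = k in m⁻¹ × 1000):
n(Z₁)/n(Z₂) = e^(−k·Z₁)/e^(−k·Z₂) = e^{k(Z₂−Z₁)}
= exp(0.457 × 3) = exp(1.371) = 3.9393

3.94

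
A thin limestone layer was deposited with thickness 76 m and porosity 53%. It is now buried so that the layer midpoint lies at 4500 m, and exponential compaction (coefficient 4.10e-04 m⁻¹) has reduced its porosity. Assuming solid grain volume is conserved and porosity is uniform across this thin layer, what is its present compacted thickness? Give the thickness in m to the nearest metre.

Working in km (1 km = 1000 m; c in km⁻¹ = c in m⁻¹ × 1000):
Porosity at 4.5 km: phi = 0.53·exp(−0.41×4.5) = 0.0838
Solid-volume conservation: h(1−phi) = h₀(1−phi₀) ⇒ h = h₀·(1−phi₀)/(1−phi)
h = 0.076 × (1 − 0.53)/(1 − 0.0838) = 0.076 × 0.5130 = 0.0390 km

39 m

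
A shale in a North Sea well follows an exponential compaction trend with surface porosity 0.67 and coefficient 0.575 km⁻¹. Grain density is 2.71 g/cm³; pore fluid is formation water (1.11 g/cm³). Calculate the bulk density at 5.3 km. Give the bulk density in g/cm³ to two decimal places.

2.66 g/cm³

Porosity at depth: φ = 0.67·exp(−0.575×5.3) = 0.67×0.0475 = 0.0318
Bulk density: ρ_b = (1−φ)ρ_g + φ·ρ_f = 0.9682×2.71 + 0.0318×1.11
       = 2.624 + 0.035 = 2.659 g/cm³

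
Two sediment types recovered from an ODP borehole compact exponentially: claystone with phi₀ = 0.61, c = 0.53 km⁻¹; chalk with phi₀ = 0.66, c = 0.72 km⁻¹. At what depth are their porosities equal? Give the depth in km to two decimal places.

0.41 km

Set phi₀ₐ e^(−cₐz) = phi₀ᵦ e^(−cᵦz) ⇒ ln(phi₀ₐ/phi₀ᵦ) = (cₐ − cᵦ)·z
z = ln(0.61/0.66) / (0.53 − 0.72) = -0.0788 / -0.19 = 0.415 km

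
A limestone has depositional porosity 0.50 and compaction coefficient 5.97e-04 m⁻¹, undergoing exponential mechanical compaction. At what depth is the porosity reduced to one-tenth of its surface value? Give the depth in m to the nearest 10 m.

Working in km (1 km = 1000 m; c in km⁻¹ = c in m⁻¹ × 1000):
n/n₀ = 1/10 ⇒ exp(−c·Z) = 1/10 ⇒ Z = ln(10) / c
Z = 2.3026 / 0.597 = 3.857 km

3860 m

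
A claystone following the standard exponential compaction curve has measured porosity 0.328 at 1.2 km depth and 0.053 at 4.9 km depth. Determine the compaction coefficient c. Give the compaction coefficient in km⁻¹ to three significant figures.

0.493 km⁻¹

Athy: φ(z) = φ₀ e^(−cz) ⇒ φ₁/φ₂ = e^{c(z₂−z₁)} ⇒ c = ln(φ₁/φ₂)/(z₂−z₁)
c = ln(0.328/0.053) / (4.9 − 1.2) = ln(6.189) / 3.7 = 1.8227 / 3.7 = 0.4926 km⁻¹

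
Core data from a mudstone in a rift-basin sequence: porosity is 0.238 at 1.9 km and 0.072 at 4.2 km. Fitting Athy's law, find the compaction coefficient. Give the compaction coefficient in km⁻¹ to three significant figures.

0.520 km⁻¹

Athy: phi(z) = phi₀ e^(−kz) ⇒ phi₁/phi₂ = e^{k(z₂−z₁)} ⇒ k = ln(phi₁/phi₂)/(z₂−z₁)
k = ln(0.238/0.072) / (4.2 − 1.9) = ln(3.306) / 2.3 = 1.1956 / 2.3 = 0.5198 km⁻¹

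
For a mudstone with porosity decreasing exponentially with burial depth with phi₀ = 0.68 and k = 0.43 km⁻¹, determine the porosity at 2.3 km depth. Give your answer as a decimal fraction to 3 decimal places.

phi = phi₀·exp(−k·z) = 0.68 × exp(−0.43 × 2.3) = 0.68 × exp(−0.989)
  = 0.68 × 0.3719 = 0.2529

0.253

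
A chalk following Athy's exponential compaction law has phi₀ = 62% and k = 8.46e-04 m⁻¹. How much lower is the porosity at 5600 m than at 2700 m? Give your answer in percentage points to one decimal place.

5.8 percentage points

Working in km (1 km = 1000 m; k in km⁻¹ = k in m⁻¹ × 1000):
phi(2.7) = 0.62·e^(−0.846×2.7) = 0.0632
phi(5.6) = 0.62·e^(−0.846×5.6) = 0.0054
Δphi = 0.0632 − 0.0054 = 0.0577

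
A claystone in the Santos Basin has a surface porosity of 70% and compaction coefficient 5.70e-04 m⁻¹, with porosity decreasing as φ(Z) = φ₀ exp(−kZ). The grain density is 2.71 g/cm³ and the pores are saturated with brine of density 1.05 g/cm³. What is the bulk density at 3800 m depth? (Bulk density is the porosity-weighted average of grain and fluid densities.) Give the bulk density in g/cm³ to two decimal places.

2.58 g/cm³

Working in km (1 km = 1000 m; k in km⁻¹ = k in m⁻¹ × 1000):
Porosity at depth: φ = 0.7·exp(−0.57×3.8) = 0.7×0.1146 = 0.0802
Bulk density: ρ_b = (1−φ)ρ_g + φ·ρ_f = 0.9198×2.71 + 0.0802×1.05
       = 2.493 + 0.084 = 2.577 g/cm³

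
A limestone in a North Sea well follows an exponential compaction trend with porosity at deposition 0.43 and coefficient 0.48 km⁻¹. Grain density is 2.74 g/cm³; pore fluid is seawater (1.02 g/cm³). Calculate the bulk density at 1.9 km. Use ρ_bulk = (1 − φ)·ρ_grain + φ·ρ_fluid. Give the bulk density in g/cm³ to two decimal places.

Porosity at depth: n = 0.43·exp(−0.48×1.9) = 0.43×0.4017 = 0.1727
Bulk density: ρ_b = (1−n)ρ_g + n·ρ_f = 0.8273×2.74 + 0.1727×1.02
       = 2.267 + 0.176 = 2.443 g/cm³

2.44 g/cm³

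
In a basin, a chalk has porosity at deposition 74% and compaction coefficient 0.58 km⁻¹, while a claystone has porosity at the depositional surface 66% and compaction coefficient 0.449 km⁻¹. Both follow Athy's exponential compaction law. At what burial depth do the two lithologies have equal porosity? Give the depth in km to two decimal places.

Set phi₀ₐ e^(−cₐz) = phi₀ᵦ e^(−cᵦz) ⇒ ln(phi₀ₐ/phi₀ᵦ) = (cₐ − cᵦ)·z
z = ln(0.74/0.66) / (0.58 − 0.449) = 0.1144 / 0.131 = 0.873 km

0.87 km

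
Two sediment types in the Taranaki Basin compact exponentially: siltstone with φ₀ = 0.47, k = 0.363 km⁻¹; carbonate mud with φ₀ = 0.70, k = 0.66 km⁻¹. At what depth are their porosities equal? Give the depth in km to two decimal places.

1.34 km

Set φ₀ₐ e^(−kₐz) = φ₀ᵦ e^(−kᵦz) ⇒ ln(φ₀ₐ/φ₀ᵦ) = (kₐ − kᵦ)·z
z = ln(0.47/0.7) / (0.363 − 0.66) = -0.3983 / -0.297 = 1.341 km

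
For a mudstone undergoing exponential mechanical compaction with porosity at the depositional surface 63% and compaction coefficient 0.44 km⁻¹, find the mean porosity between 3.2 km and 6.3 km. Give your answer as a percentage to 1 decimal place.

8.4%

⟨phi⟩ = (1/(Z₂−Z₁)) ∫ phi₀ e^(−cZ) dZ = phi₀·(e^(−c·Z₁) − e^(−c·Z₂)) / (c·(Z₂−Z₁))
e^(−0.44×3.2) = 0.2446; e^(−0.44×6.3) = 0.0625
⟨phi⟩ = 0.63 × (0.2446 − 0.0625) / (0.44 × 3.1) = 0.63 × 0.1335 = 0.0841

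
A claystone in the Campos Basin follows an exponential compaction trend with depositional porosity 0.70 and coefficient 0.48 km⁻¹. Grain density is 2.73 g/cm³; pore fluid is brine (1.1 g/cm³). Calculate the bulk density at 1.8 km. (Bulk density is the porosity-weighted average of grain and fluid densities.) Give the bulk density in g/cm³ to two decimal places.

2.25 g/cm³

Porosity at depth: n = 0.7·exp(−0.48×1.8) = 0.7×0.4215 = 0.2950
Bulk density: ρ_b = (1−n)ρ_g + n·ρ_f = 0.7050×2.73 + 0.2950×1.1
       = 1.925 + 0.325 = 2.249 g/cm³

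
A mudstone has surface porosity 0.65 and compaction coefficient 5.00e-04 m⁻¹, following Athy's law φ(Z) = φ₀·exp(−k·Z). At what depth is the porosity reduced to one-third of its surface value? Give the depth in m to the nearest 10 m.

Working in km (1 km = 1000 m; k in km⁻¹ = k in m⁻¹ × 1000):
φ/φ₀ = 1/3 ⇒ exp(−k·Z) = 1/3 ⇒ Z = ln(3) / k
Z = 1.0986 / 0.5 = 2.197 km

2200 m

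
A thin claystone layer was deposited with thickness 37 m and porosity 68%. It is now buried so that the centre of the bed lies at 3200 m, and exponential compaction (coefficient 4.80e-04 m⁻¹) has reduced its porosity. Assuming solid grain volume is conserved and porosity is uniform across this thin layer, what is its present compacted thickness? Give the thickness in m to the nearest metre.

Working in km (1 km = 1000 m; β in km⁻¹ = β in m⁻¹ × 1000):
Porosity at 3.2 km: phi = 0.68·exp(−0.48×3.2) = 0.1464
Solid-volume conservation: h(1−phi) = h₀(1−phi₀) ⇒ h = h₀·(1−phi₀)/(1−phi)
h = 0.037 × (1 − 0.68)/(1 − 0.1464) = 0.037 × 0.3749 = 0.0139 km

14 m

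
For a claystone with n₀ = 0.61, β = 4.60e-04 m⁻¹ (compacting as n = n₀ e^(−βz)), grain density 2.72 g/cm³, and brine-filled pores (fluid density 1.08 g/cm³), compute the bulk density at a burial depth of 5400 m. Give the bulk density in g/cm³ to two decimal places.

2.64 g/cm³

Working in km (1 km = 1000 m; β in km⁻¹ = β in m⁻¹ × 1000):
Porosity at depth: n = 0.61·exp(−0.46×5.4) = 0.61×0.0834 = 0.0509
Bulk density: ρ_b = (1−n)ρ_g + n·ρ_f = 0.9491×2.72 + 0.0509×1.08
       = 2.582 + 0.055 = 2.637 g/cm³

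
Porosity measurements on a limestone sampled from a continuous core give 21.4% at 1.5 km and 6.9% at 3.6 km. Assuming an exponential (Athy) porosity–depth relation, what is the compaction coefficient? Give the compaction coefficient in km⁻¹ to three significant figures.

0.539 km⁻¹

Athy: φ(d) = φ₀ e^(−βd) ⇒ φ₁/φ₂ = e^{β(d₂−d₁)} ⇒ β = ln(φ₁/φ₂)/(d₂−d₁)
β = ln(0.214/0.069) / (3.6 − 1.5) = ln(3.101) / 2.1 = 1.1319 / 2.1 = 0.539 km⁻¹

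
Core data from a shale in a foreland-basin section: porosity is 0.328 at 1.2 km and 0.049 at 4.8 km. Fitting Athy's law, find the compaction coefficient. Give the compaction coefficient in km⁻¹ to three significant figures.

0.528 km⁻¹

Athy: phi(z) = phi₀ e^(−kz) ⇒ phi₁/phi₂ = e^{k(z₂−z₁)} ⇒ k = ln(phi₁/phi₂)/(z₂−z₁)
k = ln(0.328/0.049) / (4.8 − 1.2) = ln(6.694) / 3.6 = 1.9012 / 3.6 = 0.5281 km⁻¹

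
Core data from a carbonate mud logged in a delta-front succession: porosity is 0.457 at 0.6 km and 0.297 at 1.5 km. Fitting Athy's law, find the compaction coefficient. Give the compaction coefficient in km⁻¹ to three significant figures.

0.479 km⁻¹

Athy: φ(d) = φ₀ e^(−βd) ⇒ φ₁/φ₂ = e^{β(d₂−d₁)} ⇒ β = ln(φ₁/φ₂)/(d₂−d₁)
β = ln(0.457/0.297) / (1.5 − 0.6) = ln(1.539) / 0.9 = 0.4310 / 0.9 = 0.4788 km⁻¹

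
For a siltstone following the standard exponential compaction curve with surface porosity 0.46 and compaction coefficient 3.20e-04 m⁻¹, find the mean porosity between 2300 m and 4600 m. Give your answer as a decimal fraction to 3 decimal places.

0.156

Working in km (1 km = 1000 m; c in km⁻¹ = c in m⁻¹ × 1000):
⟨φ⟩ = (1/(Z₂−Z₁)) ∫ φ₀ e^(−cZ) dZ = φ₀·(e^(−c·Z₁) − e^(−c·Z₂)) / (c·(Z₂−Z₁))
e^(−0.32×2.3) = 0.4790; e^(−0.32×4.6) = 0.2295
⟨φ⟩ = 0.46 × (0.4790 − 0.2295) / (0.32 × 2.3) = 0.46 × 0.3391 = 0.1560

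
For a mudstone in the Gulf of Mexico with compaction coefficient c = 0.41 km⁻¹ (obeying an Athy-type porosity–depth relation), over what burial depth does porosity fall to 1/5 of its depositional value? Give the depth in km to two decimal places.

3.93 km

φ/φ₀ = 1/5 ⇒ exp(−c·z) = 1/5 ⇒ z = ln(5) / c
z = 1.6094 / 0.41 = 3.925 km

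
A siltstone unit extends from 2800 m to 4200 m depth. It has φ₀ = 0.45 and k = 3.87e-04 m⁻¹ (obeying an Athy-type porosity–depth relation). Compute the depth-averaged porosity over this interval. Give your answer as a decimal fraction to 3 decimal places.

Working in km (1 km = 1000 m; k in km⁻¹ = k in m⁻¹ × 1000):
⟨φ⟩ = (1/(d₂−d₁)) ∫ φ₀ e^(−kd) dd = φ₀·(e^(−k·d₁) − e^(−k·d₂)) / (k·(d₂−d₁))
e^(−0.387×2.8) = 0.3384; e^(−0.387×4.2) = 0.1968
⟨φ⟩ = 0.45 × (0.3384 − 0.1968) / (0.387 × 1.4) = 0.45 × 0.2612 = 0.1176

0.118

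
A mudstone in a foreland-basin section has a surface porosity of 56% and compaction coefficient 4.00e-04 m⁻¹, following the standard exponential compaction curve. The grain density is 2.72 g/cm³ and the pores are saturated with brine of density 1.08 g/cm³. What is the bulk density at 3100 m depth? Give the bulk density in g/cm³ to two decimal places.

Working in km (1 km = 1000 m; k in km⁻¹ = k in m⁻¹ × 1000):
Porosity at depth: φ = 0.56·exp(−0.4×3.1) = 0.56×0.2894 = 0.1621
Bulk density: ρ_b = (1−φ)ρ_g + φ·ρ_f = 0.8379×2.72 + 0.1621×1.08
       = 2.279 + 0.175 = 2.454 g/cm³

2.45 g/cm³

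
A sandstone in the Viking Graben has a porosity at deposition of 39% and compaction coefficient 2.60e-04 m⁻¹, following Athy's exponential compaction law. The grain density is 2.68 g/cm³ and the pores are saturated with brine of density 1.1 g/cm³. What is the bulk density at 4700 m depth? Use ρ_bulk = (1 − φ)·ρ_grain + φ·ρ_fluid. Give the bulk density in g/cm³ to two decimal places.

2.50 g/cm³

Working in km (1 km = 1000 m; β in km⁻¹ = β in m⁻¹ × 1000):
Porosity at depth: phi = 0.39·exp(−0.26×4.7) = 0.39×0.2946 = 0.1149
Bulk density: ρ_b = (1−phi)ρ_g + phi·ρ_f = 0.8851×2.68 + 0.1149×1.1
       = 2.372 + 0.126 = 2.498 g/cm³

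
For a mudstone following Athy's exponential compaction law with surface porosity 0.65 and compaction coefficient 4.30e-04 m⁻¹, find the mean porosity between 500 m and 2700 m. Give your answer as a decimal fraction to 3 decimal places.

0.339

Working in km (1 km = 1000 m; k in km⁻¹ = k in m⁻¹ × 1000):
⟨phi⟩ = (1/(z₂−z₁)) ∫ phi₀ e^(−kz) dz = phi₀·(e^(−k·z₁) − e^(−k·z₂)) / (k·(z₂−z₁))
e^(−0.43×0.5) = 0.8065; e^(−0.43×2.7) = 0.3132
⟨phi⟩ = 0.65 × (0.8065 − 0.3132) / (0.43 × 2.2) = 0.65 × 0.5215 = 0.3390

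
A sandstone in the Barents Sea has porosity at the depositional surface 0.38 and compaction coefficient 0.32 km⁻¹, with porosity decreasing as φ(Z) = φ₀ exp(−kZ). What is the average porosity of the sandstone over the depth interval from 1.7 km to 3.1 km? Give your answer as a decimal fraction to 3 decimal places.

⟨φ⟩ = (1/(Z₂−Z₁)) ∫ φ₀ e^(−kZ) dZ = φ₀·(e^(−k·Z₁) − e^(−k·Z₂)) / (k·(Z₂−Z₁))
e^(−0.32×1.7) = 0.5804; e^(−0.32×3.1) = 0.3708
⟨φ⟩ = 0.38 × (0.5804 − 0.3708) / (0.32 × 1.4) = 0.38 × 0.4678 = 0.1778

0.178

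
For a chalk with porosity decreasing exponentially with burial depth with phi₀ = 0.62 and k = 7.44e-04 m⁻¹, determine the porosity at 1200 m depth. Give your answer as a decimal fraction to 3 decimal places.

Working in km (1 km = 1000 m; k in km⁻¹ = k in m⁻¹ × 1000):
phi = phi₀·exp(−k·z) = 0.62 × exp(−0.744 × 1.2) = 0.62 × exp(−0.8928)
  = 0.62 × 0.4095 = 0.2539

0.254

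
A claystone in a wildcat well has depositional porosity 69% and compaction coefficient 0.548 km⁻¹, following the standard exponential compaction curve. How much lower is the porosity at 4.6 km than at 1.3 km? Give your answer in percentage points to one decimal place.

28.3 percentage points

n(1.3) = 0.69·e^(−0.548×1.3) = 0.3384
n(4.6) = 0.69·e^(−0.548×4.6) = 0.0555
Δn = 0.3384 − 0.0555 = 0.2829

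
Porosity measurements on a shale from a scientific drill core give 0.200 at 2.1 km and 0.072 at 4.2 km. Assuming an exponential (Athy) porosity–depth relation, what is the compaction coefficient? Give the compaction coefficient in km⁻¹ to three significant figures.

Athy: n(Z) = n₀ e^(−cZ) ⇒ n₁/n₂ = e^{c(Z₂−Z₁)} ⇒ c = ln(n₁/n₂)/(Z₂−Z₁)
c = ln(0.2/0.072) / (4.2 − 2.1) = ln(2.778) / 2.1 = 1.0217 / 2.1 = 0.4865 km⁻¹

0.487 km⁻¹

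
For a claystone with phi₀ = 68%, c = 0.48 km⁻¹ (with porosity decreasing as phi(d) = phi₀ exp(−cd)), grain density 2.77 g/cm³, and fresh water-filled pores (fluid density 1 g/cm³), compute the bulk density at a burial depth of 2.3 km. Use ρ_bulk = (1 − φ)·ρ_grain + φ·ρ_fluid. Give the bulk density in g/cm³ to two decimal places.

Porosity at depth: phi = 0.68·exp(−0.48×2.3) = 0.68×0.3315 = 0.2254
Bulk density: ρ_b = (1−phi)ρ_g + phi·ρ_f = 0.7746×2.77 + 0.2254×1
       = 2.146 + 0.225 = 2.371 g/cm³

2.37 g/cm³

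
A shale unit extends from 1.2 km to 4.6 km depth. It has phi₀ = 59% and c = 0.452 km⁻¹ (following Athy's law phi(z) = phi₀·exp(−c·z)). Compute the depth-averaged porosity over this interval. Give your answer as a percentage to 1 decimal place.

17.5%

⟨phi⟩ = (1/(z₂−z₁)) ∫ phi₀ e^(−cz) dz = phi₀·(e^(−c·z₁) − e^(−c·z₂)) / (c·(z₂−z₁))
e^(−0.452×1.2) = 0.5814; e^(−0.452×4.6) = 0.1250
⟨phi⟩ = 0.59 × (0.5814 − 0.1250) / (0.452 × 3.4) = 0.59 × 0.2969 = 0.1752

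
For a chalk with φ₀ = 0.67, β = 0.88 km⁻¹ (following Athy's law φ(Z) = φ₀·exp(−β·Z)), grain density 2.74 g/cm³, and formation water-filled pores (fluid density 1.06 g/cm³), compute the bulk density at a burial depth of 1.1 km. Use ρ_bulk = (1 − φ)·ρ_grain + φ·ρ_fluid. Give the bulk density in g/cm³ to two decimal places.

Porosity at depth: φ = 0.67·exp(−0.88×1.1) = 0.67×0.3798 = 0.2545
Bulk density: ρ_b = (1−φ)ρ_g + φ·ρ_f = 0.7455×2.74 + 0.2545×1.06
       = 2.043 + 0.270 = 2.312 g/cm³

2.31 g/cm³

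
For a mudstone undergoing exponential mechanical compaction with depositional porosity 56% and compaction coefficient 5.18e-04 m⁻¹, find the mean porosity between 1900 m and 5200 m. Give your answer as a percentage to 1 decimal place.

Working in km (1 km = 1000 m; k in km⁻¹ = k in m⁻¹ × 1000):
⟨phi⟩ = (1/(Z₂−Z₁)) ∫ phi₀ e^(−kZ) dZ = phi₀·(e^(−k·Z₁) − e^(−k·Z₂)) / (k·(Z₂−Z₁))
e^(−0.518×1.9) = 0.3737; e^(−0.518×5.2) = 0.0676
⟨phi⟩ = 0.56 × (0.3737 − 0.0676) / (0.518 × 3.3) = 0.56 × 0.1791 = 0.1003

10.0%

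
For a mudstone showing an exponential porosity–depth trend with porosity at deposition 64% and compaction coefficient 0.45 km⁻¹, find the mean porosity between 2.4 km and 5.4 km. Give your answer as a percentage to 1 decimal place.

⟨phi⟩ = (1/(Z₂−Z₁)) ∫ phi₀ e^(−cZ) dZ = phi₀·(e^(−c·Z₁) − e^(−c·Z₂)) / (c·(Z₂−Z₁))
e^(−0.45×2.4) = 0.3396; e^(−0.45×5.4) = 0.0880
⟨phi⟩ = 0.64 × (0.3396 − 0.0880) / (0.45 × 3) = 0.64 × 0.1863 = 0.1193

11.9%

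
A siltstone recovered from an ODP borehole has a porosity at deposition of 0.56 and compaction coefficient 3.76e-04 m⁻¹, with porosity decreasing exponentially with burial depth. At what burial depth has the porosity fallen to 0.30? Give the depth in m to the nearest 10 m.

Working in km (1 km = 1000 m; k in km⁻¹ = k in m⁻¹ × 1000):
Invert Athy's law: Z = ln(phi₀/phi) / k
Z = ln(0.56/0.3) / 0.376 = ln(1.867) / 0.376 = 0.6242 / 0.376 = 1.660 km

1660 m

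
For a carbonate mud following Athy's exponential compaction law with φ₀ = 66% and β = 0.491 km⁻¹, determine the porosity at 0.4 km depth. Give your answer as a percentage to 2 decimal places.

54.23%

φ = φ₀·exp(−β·d) = 0.66 × exp(−0.491 × 0.4) = 0.66 × exp(−0.1964)
  = 0.66 × 0.8217 = 0.5423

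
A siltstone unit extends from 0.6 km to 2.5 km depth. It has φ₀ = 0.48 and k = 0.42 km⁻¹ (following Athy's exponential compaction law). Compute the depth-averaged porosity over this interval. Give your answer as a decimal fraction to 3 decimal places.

⟨φ⟩ = (1/(z₂−z₁)) ∫ φ₀ e^(−kz) dz = φ₀·(e^(−k·z₁) − e^(−k·z₂)) / (k·(z₂−z₁))
e^(−0.42×0.6) = 0.7772; e^(−0.42×2.5) = 0.3499
⟨φ⟩ = 0.48 × (0.7772 − 0.3499) / (0.42 × 1.9) = 0.48 × 0.5355 = 0.2570

0.257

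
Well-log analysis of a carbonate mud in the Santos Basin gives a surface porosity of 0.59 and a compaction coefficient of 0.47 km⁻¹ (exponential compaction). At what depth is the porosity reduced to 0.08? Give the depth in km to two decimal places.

Invert Athy's law: Z = ln(phi₀/phi) / k
Z = ln(0.59/0.08) / 0.47 = ln(7.375) / 0.47 = 1.9981 / 0.47 = 4.251 km

4.25 km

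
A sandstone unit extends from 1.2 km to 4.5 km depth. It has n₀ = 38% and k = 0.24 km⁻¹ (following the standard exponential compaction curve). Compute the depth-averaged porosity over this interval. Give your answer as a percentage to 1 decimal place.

19.7%

⟨n⟩ = (1/(d₂−d₁)) ∫ n₀ e^(−kd) dd = n₀·(e^(−k·d₁) − e^(−k·d₂)) / (k·(d₂−d₁))
e^(−0.24×1.2) = 0.7498; e^(−0.24×4.5) = 0.3396
⟨n⟩ = 0.38 × (0.7498 − 0.3396) / (0.24 × 3.3) = 0.38 × 0.5179 = 0.1968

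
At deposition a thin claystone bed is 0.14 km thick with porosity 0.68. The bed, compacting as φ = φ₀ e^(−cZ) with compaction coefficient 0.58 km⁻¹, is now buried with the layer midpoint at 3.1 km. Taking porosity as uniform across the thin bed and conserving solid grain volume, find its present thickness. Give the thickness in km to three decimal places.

Porosity at 3.1 km: φ = 0.68·exp(−0.58×3.1) = 0.1126
Solid-volume conservation: h(1−φ) = h₀(1−φ₀) ⇒ h = h₀·(1−φ₀)/(1−φ)
h = 0.14 × (1 − 0.68)/(1 − 0.1126) = 0.14 × 0.3606 = 0.0505 km

0.050 km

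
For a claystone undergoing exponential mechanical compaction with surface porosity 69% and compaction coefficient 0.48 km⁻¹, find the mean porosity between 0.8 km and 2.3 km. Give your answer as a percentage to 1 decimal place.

33.5%

⟨phi⟩ = (1/(z₂−z₁)) ∫ phi₀ e^(−cz) dz = phi₀·(e^(−c·z₁) − e^(−c·z₂)) / (c·(z₂−z₁))
e^(−0.48×0.8) = 0.6811; e^(−0.48×2.3) = 0.3315
⟨phi⟩ = 0.69 × (0.6811 − 0.3315) / (0.48 × 1.5) = 0.69 × 0.4855 = 0.3350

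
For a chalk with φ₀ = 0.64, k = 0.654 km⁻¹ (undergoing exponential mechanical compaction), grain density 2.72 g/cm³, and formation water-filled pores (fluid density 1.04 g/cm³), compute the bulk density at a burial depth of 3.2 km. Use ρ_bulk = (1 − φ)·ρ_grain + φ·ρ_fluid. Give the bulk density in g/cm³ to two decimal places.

Porosity at depth: φ = 0.64·exp(−0.654×3.2) = 0.64×0.1233 = 0.0789
Bulk density: ρ_b = (1−φ)ρ_g + φ·ρ_f = 0.9211×2.72 + 0.0789×1.04
       = 2.505 + 0.082 = 2.587 g/cm³

2.59 g/cm³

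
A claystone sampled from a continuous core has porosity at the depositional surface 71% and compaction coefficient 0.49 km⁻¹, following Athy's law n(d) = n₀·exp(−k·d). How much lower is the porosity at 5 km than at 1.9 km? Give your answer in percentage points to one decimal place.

21.9 percentage points

n(1.9) = 0.71·e^(−0.49×1.9) = 0.2799
n(5) = 0.71·e^(−0.49×5) = 0.0613
Δn = 0.2799 − 0.0613 = 0.2186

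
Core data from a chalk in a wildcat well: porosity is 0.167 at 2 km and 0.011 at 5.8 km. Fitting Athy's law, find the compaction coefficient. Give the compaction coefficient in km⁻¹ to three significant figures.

0.716 km⁻¹

Athy: phi(z) = phi₀ e^(−cz) ⇒ phi₁/phi₂ = e^{c(z₂−z₁)} ⇒ c = ln(phi₁/phi₂)/(z₂−z₁)
c = ln(0.167/0.011) / (5.8 − 2) = ln(15.18) / 3.8 = 2.7201 / 3.8 = 0.7158 km⁻¹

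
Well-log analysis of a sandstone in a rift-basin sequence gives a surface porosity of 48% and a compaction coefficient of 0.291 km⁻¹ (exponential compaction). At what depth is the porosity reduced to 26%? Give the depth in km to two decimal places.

Invert Athy's law: Z = ln(phi₀/phi) / c
Z = ln(0.48/0.26) / 0.291 = ln(1.846) / 0.291 = 0.6131 / 0.291 = 2.107 km

2.11 km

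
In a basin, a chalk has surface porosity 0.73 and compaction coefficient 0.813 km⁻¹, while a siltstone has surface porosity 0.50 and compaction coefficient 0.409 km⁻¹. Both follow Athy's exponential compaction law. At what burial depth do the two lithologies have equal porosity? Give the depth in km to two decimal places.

0.94 km

Set n₀ₐ e^(−cₐz) = n₀ᵦ e^(−cᵦz) ⇒ ln(n₀ₐ/n₀ᵦ) = (cₐ − cᵦ)·z
z = ln(0.73/0.5) / (0.813 − 0.409) = 0.3784 / 0.404 = 0.937 km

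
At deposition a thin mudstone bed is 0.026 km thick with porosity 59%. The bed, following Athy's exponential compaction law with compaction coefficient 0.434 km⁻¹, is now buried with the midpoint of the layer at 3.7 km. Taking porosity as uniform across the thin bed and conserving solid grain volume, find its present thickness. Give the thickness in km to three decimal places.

Porosity at 3.7 km: n = 0.59·exp(−0.434×3.7) = 0.1184
Solid-volume conservation: h(1−n) = h₀(1−n₀) ⇒ h = h₀·(1−n₀)/(1−n)
h = 0.026 × (1 − 0.59)/(1 − 0.1184) = 0.026 × 0.4651 = 0.0121 km

0.012 km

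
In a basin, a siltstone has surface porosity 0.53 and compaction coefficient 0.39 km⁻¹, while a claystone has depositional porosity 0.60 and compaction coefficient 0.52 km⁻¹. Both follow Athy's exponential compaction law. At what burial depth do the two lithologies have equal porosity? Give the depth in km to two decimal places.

Set φ₀ₐ e^(−kₐd) = φ₀ᵦ e^(−kᵦd) ⇒ ln(φ₀ₐ/φ₀ᵦ) = (kₐ − kᵦ)·d
d = ln(0.53/0.6) / (0.39 − 0.52) = -0.1241 / -0.13 = 0.954 km

0.95 km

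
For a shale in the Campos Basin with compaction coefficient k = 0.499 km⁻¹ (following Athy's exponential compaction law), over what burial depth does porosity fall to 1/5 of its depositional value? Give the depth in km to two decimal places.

n/n₀ = 1/5 ⇒ exp(−k·d) = 1/5 ⇒ d = ln(5) / k
d = 1.6094 / 0.499 = 3.225 km

3.23 km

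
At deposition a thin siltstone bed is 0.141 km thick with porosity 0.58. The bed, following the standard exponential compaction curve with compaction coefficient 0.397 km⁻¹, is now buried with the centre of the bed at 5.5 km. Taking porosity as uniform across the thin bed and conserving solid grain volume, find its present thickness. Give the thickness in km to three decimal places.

Porosity at 5.5 km: n = 0.58·exp(−0.397×5.5) = 0.0653
Solid-volume conservation: h(1−n) = h₀(1−n₀) ⇒ h = h₀·(1−n₀)/(1−n)
h = 0.141 × (1 − 0.58)/(1 − 0.0653) = 0.141 × 0.4494 = 0.0634 km

0.063 km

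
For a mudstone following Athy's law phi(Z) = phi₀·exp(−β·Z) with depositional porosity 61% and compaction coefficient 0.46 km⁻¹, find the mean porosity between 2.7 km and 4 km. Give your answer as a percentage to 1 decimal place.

⟨phi⟩ = (1/(Z₂−Z₁)) ∫ phi₀ e^(−βZ) dZ = phi₀·(e^(−β·Z₁) − e^(−β·Z₂)) / (β·(Z₂−Z₁))
e^(−0.46×2.7) = 0.2888; e^(−0.46×4) = 0.1588
⟨phi⟩ = 0.61 × (0.2888 − 0.1588) / (0.46 × 1.3) = 0.61 × 0.2174 = 0.1326

13.3%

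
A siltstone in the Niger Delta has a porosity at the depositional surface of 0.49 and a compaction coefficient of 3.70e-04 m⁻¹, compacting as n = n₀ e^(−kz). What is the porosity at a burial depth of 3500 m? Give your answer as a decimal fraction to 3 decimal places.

Working in km (1 km = 1000 m; k in km⁻¹ = k in m⁻¹ × 1000):
n = n₀·exp(−k·z) = 0.49 × exp(−0.37 × 3.5) = 0.49 × exp(−1.295)
  = 0.49 × 0.2739 = 0.1342

0.134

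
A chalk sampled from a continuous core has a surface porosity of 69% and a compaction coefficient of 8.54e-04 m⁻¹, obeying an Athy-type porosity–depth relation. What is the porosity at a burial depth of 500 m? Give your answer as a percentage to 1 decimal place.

45.0%

Working in km (1 km = 1000 m; c in km⁻¹ = c in m⁻¹ × 1000):
n = n₀·exp(−c·d) = 0.69 × exp(−0.854 × 0.5) = 0.69 × exp(−0.427)
  = 0.69 × 0.6525 = 0.4502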